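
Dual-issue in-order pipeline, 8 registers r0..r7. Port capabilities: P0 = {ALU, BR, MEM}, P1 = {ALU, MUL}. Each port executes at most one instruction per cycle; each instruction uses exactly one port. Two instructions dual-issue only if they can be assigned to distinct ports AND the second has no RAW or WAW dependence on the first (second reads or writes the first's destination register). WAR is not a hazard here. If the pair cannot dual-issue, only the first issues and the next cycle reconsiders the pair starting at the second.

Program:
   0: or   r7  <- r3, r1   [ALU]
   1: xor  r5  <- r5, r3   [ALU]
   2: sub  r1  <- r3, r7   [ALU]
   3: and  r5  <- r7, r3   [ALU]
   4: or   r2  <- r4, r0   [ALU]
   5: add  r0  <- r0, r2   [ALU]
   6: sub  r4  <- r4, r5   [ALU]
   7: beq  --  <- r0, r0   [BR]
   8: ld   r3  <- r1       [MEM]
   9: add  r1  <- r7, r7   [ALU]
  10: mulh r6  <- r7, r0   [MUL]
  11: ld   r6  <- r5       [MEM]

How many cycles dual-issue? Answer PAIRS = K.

PAIRS = 4

[0] i0,i1  or.ALU+xor.ALU  -- dual
[1] i2,i3  sub.ALU+and.ALU  -- dual
[2] i4  or.ALU  -- RAW r2
[3] i5,i6  add.ALU+sub.ALU  -- dual
[4] i7  beq.BR  -- no-port BR/MEM
[5] i8,i9  ld.MEM+add.ALU  -- dual
[6] i10  mulh.MUL  -- WAW r6
[7] i11  ld.MEM  -- tail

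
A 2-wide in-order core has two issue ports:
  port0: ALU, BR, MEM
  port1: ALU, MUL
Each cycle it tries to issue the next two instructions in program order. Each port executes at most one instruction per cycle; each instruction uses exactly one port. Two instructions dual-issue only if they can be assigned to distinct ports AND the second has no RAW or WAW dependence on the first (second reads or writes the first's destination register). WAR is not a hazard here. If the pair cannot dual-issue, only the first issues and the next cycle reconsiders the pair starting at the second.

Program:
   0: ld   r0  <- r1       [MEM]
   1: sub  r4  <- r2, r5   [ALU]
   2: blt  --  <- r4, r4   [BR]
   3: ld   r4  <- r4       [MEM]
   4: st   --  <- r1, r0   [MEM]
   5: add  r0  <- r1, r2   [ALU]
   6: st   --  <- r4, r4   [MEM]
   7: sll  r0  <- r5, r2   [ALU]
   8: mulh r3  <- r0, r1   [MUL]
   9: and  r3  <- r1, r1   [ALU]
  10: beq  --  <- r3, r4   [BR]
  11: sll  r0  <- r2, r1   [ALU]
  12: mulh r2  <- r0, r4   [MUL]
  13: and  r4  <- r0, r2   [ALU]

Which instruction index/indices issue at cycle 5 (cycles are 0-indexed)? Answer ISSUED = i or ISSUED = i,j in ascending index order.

t=0 i0,i1:ld/sub ; 2-wide
t=1 i2:blt ; no-port BR/MEM
t=2 i3:ld ; no-port MEM/MEM
t=3 i4,i5:st/add ; 2-wide
t=4 i6,i7:st/sll ; 2-wide
t=5 i8:mulh ; WAW r3
t=6 i9:and ; RAW r3
t=7 i10,i11:beq/sll ; 2-wide
t=8 i12:mulh ; RAW r2
t=9 i13:and ; tail

ISSUED = 8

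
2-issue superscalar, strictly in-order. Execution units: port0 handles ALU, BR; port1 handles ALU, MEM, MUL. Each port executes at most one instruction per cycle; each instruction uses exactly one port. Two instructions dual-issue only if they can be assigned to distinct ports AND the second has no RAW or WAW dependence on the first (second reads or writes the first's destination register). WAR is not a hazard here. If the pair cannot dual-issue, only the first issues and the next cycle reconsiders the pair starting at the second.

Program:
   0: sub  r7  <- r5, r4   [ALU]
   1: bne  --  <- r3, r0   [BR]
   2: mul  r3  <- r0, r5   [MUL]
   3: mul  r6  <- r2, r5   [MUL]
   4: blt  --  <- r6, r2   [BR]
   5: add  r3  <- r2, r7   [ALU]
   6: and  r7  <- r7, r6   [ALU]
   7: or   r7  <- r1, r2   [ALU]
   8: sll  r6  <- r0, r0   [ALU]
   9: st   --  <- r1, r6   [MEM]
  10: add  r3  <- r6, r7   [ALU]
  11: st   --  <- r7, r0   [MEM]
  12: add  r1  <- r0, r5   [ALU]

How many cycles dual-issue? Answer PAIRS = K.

PAIRS = 5

  cy0 -> i0/i1 (sub;bne) dual
  cy1 -> i2 (mul) no-port MUL/MUL
  cy2 -> i3 (mul) RAW r6
  cy3 -> i4/i5 (blt;add) dual
  cy4 -> i6 (and) WAW r7
  cy5 -> i7/i8 (or;sll) dual
  cy6 -> i9/i10 (st;add) dual
  cy7 -> i11/i12 (st;add) dual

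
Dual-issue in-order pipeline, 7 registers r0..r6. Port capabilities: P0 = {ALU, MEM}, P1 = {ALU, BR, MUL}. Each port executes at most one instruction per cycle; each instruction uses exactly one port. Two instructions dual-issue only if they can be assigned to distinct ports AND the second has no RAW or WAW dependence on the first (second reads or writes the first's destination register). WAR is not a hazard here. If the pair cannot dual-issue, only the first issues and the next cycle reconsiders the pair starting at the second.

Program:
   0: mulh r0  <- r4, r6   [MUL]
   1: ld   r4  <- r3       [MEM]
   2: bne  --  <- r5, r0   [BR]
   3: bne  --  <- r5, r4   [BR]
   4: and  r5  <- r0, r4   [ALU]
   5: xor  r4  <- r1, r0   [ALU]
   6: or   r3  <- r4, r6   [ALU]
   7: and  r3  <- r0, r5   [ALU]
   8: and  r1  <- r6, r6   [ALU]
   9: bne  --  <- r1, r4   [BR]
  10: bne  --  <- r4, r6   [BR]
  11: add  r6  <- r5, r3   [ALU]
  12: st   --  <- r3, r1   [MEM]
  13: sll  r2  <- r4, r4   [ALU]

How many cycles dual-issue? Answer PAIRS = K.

PAIRS = 5

t=0 i0+i1:mulh.MUL;ld.MEM ; 2-wide
t=1 i2:bne.BR ; no-port BR/BR
t=2 i3+i4:bne.BR;and.ALU ; 2-wide
t=3 i5:xor.ALU ; RAW r4
t=4 i6:or.ALU ; WAW r3
t=5 i7+i8:and.ALU;and.ALU ; 2-wide
t=6 i9:bne.BR ; no-port BR/BR
t=7 i10+i11:bne.BR;add.ALU ; 2-wide
t=8 i12+i13:st.MEM;sll.ALU ; 2-wide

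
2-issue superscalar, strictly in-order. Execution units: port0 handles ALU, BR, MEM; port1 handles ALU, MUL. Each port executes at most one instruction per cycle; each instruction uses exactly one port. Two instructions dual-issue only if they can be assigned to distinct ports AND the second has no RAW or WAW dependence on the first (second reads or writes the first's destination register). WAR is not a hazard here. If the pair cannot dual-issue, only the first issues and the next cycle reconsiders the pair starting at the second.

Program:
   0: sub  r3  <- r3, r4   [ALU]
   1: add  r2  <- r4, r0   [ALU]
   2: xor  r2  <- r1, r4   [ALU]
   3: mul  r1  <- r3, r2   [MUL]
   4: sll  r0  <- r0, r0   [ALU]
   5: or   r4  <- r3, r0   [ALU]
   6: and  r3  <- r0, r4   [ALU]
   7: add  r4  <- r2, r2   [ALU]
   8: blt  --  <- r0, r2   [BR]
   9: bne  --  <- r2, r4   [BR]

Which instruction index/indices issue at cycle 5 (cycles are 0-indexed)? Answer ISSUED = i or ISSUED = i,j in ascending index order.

ISSUED = 8

t=0 i0&i1:sub.ALU/add.ALU ; pair
t=1 i2:xor.ALU ; RAW r2
t=2 i3&i4:mul.MUL/sll.ALU ; pair
t=3 i5:or.ALU ; RAW r4
t=4 i6&i7:and.ALU/add.ALU ; pair
t=5 i8:blt.BR ; no-port BR/BR
t=6 i9:bne.BR ; tail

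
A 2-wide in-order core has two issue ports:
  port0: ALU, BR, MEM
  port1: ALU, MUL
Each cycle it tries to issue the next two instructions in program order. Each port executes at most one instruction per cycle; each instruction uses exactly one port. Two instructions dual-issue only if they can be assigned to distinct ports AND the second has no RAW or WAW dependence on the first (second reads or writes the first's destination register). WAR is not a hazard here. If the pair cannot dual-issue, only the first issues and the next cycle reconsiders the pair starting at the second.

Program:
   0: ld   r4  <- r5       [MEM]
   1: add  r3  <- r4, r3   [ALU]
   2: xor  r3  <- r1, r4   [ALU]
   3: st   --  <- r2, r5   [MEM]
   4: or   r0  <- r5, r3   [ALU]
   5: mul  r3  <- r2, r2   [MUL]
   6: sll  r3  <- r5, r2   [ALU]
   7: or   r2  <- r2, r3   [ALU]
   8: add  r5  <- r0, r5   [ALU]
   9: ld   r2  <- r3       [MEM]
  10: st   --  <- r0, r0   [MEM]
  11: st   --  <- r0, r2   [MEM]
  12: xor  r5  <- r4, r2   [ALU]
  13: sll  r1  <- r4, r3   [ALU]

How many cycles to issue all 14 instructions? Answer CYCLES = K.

#0 head=0: ld i0 RAW r4
#1 head=1: add i1 WAW r3
#2 head=2: xor/st i2/i3 2-wide
#3 head=4: or/mul i4/i5 2-wide
#4 head=6: sll i6 RAW r3
#5 head=7: or/add i7/i8 2-wide
#6 head=9: ld i9 no-port MEM/MEM
#7 head=10: st i10 no-port MEM/MEM
#8 head=11: st/xor i11/i12 2-wide
#9 head=13: sll i13 tail

CYCLES = 10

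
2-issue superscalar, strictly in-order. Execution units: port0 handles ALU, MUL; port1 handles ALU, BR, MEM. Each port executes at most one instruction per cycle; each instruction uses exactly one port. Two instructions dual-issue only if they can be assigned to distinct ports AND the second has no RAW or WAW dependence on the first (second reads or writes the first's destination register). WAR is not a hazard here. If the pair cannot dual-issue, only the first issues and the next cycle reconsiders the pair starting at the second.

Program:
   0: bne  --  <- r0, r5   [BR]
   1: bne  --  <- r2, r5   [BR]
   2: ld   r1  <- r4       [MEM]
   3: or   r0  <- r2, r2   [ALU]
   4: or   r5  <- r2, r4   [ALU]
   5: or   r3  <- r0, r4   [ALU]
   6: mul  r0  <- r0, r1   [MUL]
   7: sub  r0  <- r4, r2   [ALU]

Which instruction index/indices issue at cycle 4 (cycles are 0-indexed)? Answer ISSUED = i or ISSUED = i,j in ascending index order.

[0] i0  bne  -- no-port BR/BR
[1] i1  bne  -- no-port BR/MEM
[2] i2+i3  ld or  -- dual
[3] i4+i5  or or  -- dual
[4] i6  mul  -- WAW r0
[5] i7  sub  -- tail

ISSUED = 6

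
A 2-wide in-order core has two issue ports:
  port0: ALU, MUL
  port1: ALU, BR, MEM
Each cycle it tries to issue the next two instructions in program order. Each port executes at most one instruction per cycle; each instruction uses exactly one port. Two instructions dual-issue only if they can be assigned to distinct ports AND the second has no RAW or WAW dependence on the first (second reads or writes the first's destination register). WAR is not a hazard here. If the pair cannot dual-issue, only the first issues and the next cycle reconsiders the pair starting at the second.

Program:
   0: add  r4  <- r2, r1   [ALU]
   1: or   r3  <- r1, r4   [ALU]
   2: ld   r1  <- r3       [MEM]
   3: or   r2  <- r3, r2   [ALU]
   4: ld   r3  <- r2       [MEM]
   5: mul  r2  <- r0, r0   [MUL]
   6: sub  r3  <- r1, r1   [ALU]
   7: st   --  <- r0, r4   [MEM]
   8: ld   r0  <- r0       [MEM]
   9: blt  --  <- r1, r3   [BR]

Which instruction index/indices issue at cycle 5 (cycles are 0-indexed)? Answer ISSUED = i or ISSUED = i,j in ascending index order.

#0 head=0: add i0 RAW r4
#1 head=1: or i1 RAW r3
#2 head=2: ld or i2&i3 dual
#3 head=4: ld mul i4&i5 dual
#4 head=6: sub st i6&i7 dual
#5 head=8: ld i8 no-port MEM/BR
#6 head=9: blt i9 tail

ISSUED = 8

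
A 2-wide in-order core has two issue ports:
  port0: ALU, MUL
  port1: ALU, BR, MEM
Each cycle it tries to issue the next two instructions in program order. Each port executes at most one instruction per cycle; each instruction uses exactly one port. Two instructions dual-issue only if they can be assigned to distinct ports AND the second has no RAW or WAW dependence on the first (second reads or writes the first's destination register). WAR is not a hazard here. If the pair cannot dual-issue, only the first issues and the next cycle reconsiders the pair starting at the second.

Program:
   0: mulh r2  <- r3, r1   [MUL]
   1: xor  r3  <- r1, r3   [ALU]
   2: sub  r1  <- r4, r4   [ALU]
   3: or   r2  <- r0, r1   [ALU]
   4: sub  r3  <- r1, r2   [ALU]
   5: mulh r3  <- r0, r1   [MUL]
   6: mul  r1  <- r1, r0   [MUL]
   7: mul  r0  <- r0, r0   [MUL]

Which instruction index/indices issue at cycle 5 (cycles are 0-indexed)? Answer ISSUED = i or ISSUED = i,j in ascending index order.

0. mulh xor @i0&i1  | pair
1. sub @i2  | RAW r1
2. or @i3  | RAW r2
3. sub @i4  | WAW r3
4. mulh @i5  | no-port MUL/MUL
5. mul @i6  | no-port MUL/MUL
6. mul @i7  | tail

ISSUED = 6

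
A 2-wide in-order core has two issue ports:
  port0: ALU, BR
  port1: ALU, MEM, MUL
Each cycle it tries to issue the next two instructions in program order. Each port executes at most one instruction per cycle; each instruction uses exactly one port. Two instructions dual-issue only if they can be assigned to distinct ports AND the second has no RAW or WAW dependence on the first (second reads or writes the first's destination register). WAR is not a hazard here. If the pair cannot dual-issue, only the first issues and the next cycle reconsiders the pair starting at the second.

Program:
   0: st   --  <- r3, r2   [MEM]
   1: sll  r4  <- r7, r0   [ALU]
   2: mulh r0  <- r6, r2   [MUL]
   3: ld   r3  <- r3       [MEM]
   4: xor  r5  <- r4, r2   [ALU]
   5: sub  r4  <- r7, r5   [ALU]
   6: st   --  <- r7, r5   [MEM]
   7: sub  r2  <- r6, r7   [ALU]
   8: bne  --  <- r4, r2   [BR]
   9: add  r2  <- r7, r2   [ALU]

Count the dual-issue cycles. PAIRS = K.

  cy0 -> i0&i1 (st.MEM sll.ALU) pair
  cy1 -> i2 (mulh.MUL) no-port MUL/MEM
  cy2 -> i3&i4 (ld.MEM xor.ALU) pair
  cy3 -> i5&i6 (sub.ALU st.MEM) pair
  cy4 -> i7 (sub.ALU) RAW r2
  cy5 -> i8&i9 (bne.BR add.ALU) pair

PAIRS = 4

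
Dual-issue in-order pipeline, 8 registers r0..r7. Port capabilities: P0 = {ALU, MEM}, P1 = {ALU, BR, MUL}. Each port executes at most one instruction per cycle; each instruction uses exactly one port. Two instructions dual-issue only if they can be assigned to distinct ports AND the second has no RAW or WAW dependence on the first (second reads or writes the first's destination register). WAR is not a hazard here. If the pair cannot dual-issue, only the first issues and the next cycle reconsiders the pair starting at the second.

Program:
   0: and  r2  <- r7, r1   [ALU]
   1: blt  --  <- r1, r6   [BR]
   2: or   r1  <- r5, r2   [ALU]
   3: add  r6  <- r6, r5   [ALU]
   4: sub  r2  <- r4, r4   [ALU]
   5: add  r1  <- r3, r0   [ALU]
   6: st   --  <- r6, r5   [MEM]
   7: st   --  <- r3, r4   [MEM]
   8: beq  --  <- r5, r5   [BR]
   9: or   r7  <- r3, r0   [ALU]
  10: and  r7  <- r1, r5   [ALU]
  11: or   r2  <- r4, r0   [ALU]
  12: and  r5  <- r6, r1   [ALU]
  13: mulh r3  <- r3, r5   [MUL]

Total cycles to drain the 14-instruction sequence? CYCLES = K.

CYCLES = 9

[0] i0&i1  and+blt  -- 2-wide
[1] i2&i3  or+add  -- 2-wide
[2] i4&i5  sub+add  -- 2-wide
[3] i6  st  -- no-port MEM/MEM
[4] i7&i8  st+beq  -- 2-wide
[5] i9  or  -- WAW r7
[6] i10&i11  and+or  -- 2-wide
[7] i12  and  -- RAW r5
[8] i13  mulh  -- tail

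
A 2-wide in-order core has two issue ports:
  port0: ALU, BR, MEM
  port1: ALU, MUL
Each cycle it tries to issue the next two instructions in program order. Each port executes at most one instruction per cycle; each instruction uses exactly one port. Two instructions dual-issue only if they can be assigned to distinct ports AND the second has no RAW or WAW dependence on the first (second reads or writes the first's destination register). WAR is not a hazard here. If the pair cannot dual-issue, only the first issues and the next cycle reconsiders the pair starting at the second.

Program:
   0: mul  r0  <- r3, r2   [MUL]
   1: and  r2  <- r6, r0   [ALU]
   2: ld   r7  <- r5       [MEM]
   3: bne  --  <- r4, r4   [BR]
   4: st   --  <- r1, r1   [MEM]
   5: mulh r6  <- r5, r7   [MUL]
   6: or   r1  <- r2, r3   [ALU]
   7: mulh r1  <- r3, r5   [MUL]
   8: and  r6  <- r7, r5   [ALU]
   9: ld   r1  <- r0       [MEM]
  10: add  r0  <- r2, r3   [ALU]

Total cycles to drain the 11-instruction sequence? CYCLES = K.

0. mul @i0  | RAW r0
1. and;ld @i1/i2  | pair
2. bne @i3  | no-port BR/MEM
3. st;mulh @i4/i5  | pair
4. or @i6  | WAW r1
5. mulh;and @i7/i8  | pair
6. ld;add @i9/i10  | pair

CYCLES = 7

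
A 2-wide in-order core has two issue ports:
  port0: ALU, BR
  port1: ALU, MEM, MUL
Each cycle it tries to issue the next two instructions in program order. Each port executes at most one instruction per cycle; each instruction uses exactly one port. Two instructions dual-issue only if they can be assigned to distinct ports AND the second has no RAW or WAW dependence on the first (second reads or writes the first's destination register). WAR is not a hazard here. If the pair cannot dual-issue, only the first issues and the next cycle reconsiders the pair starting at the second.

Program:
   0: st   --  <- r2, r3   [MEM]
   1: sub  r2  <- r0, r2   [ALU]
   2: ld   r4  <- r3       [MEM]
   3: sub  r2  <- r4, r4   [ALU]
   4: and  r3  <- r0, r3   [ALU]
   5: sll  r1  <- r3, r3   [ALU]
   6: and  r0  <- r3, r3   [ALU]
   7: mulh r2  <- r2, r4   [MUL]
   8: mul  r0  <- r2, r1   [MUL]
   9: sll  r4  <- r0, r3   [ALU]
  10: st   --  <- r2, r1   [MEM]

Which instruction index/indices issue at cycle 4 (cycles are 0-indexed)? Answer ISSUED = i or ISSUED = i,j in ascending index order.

#0 head=0: st/sub i0/i1 2-wide
#1 head=2: ld i2 RAW r4
#2 head=3: sub/and i3/i4 2-wide
#3 head=5: sll/and i5/i6 2-wide
#4 head=7: mulh i7 no-port MUL/MUL
#5 head=8: mul i8 RAW r0
#6 head=9: sll/st i9/i10 2-wide

ISSUED = 7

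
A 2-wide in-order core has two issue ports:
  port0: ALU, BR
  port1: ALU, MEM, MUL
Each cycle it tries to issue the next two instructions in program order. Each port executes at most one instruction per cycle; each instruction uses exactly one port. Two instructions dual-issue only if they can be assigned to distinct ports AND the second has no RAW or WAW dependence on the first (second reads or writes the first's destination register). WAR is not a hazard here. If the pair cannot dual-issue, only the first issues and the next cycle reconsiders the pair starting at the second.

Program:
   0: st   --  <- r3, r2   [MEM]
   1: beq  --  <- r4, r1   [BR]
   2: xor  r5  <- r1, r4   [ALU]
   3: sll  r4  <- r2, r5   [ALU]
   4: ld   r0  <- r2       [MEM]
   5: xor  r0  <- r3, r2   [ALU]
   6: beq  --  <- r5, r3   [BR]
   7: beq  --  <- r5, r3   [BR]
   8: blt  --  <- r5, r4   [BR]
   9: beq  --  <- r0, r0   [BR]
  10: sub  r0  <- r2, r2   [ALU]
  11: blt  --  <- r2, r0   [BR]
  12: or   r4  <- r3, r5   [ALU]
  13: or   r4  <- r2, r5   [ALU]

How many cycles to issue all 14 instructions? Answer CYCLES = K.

CYCLES = 9

#0 head=0: st.MEM+beq.BR i0+i1 dual
#1 head=2: xor.ALU i2 RAW r5
#2 head=3: sll.ALU+ld.MEM i3+i4 dual
#3 head=5: xor.ALU+beq.BR i5+i6 dual
#4 head=7: beq.BR i7 no-port BR/BR
#5 head=8: blt.BR i8 no-port BR/BR
#6 head=9: beq.BR+sub.ALU i9+i10 dual
#7 head=11: blt.BR+or.ALU i11+i12 dual
#8 head=13: or.ALU i13 tail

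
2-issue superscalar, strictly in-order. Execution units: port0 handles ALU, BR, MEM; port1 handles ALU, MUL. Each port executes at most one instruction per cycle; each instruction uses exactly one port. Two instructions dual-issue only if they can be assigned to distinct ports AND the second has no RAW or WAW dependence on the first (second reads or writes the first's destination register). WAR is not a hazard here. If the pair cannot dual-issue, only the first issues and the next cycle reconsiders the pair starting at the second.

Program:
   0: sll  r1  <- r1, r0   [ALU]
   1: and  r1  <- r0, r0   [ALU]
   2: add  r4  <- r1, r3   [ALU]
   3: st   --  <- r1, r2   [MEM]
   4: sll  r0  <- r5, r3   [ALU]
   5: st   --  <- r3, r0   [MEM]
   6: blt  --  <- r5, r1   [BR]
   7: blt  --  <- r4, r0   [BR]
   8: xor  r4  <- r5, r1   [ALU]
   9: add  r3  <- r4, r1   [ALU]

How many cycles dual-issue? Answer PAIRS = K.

#0 head=0: sll.ALU i0 WAW r1
#1 head=1: and.ALU i1 RAW r1
#2 head=2: add.ALU st.MEM i2,i3 dual
#3 head=4: sll.ALU i4 RAW r0
#4 head=5: st.MEM i5 no-port MEM/BR
#5 head=6: blt.BR i6 no-port BR/BR
#6 head=7: blt.BR xor.ALU i7,i8 dual
#7 head=9: add.ALU i9 tail

PAIRS = 2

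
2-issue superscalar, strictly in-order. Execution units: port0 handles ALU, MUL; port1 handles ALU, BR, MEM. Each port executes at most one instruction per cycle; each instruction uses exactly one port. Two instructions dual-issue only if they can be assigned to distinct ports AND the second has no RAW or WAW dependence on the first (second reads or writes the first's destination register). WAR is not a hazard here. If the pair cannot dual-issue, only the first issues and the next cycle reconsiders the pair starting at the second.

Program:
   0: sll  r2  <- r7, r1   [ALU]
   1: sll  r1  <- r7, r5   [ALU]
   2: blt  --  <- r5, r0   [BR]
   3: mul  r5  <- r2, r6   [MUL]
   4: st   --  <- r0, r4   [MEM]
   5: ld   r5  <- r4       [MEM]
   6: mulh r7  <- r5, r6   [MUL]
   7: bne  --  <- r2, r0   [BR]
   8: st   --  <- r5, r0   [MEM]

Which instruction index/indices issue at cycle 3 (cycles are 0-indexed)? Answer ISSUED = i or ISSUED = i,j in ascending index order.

[0] i0&i1  sll.ALU/sll.ALU  -- dual
[1] i2&i3  blt.BR/mul.MUL  -- dual
[2] i4  st.MEM  -- no-port MEM/MEM
[3] i5  ld.MEM  -- RAW r5
[4] i6&i7  mulh.MUL/bne.BR  -- dual
[5] i8  st.MEM  -- tail

ISSUED = 5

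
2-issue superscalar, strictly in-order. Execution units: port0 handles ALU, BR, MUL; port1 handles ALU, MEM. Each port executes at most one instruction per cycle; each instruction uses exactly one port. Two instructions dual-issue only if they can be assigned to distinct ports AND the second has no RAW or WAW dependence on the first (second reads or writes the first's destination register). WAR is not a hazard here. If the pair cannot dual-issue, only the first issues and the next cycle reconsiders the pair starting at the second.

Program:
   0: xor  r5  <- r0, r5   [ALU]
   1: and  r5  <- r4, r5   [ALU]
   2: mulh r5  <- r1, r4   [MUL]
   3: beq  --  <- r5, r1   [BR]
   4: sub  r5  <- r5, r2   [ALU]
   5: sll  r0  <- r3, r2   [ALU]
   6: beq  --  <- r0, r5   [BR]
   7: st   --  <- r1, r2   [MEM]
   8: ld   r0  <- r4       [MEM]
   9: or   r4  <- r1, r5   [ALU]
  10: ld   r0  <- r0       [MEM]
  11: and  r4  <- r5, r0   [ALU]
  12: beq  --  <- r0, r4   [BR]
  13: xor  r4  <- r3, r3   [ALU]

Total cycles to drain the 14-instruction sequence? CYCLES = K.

t=0 i0:xor ; RAW+WAW r5
t=1 i1:and ; WAW r5
t=2 i2:mulh ; no-port MUL/BR
t=3 i3/i4:beq+sub ; pair
t=4 i5:sll ; RAW r0
t=5 i6/i7:beq+st ; pair
t=6 i8/i9:ld+or ; pair
t=7 i10:ld ; RAW r0
t=8 i11:and ; RAW r4
t=9 i12/i13:beq+xor ; pair

CYCLES = 10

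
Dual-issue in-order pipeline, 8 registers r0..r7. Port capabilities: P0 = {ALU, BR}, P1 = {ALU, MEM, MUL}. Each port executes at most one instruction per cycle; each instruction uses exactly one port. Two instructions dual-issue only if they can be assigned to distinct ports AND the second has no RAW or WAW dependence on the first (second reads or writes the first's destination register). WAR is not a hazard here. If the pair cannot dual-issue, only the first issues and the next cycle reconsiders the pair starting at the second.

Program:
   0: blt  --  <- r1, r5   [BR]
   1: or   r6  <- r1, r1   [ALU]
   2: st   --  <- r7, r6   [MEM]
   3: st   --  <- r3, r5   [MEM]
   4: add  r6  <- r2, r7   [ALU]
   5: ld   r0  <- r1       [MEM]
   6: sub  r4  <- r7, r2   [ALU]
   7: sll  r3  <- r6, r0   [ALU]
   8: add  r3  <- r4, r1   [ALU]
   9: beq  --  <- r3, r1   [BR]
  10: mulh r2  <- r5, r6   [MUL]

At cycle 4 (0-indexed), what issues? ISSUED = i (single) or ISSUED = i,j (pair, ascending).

t=0 i0/i1:blt.BR+or.ALU ; 2-wide
t=1 i2:st.MEM ; no-port MEM/MEM
t=2 i3/i4:st.MEM+add.ALU ; 2-wide
t=3 i5/i6:ld.MEM+sub.ALU ; 2-wide
t=4 i7:sll.ALU ; WAW r3
t=5 i8:add.ALU ; RAW r3
t=6 i9/i10:beq.BR+mulh.MUL ; 2-wide

ISSUED = 7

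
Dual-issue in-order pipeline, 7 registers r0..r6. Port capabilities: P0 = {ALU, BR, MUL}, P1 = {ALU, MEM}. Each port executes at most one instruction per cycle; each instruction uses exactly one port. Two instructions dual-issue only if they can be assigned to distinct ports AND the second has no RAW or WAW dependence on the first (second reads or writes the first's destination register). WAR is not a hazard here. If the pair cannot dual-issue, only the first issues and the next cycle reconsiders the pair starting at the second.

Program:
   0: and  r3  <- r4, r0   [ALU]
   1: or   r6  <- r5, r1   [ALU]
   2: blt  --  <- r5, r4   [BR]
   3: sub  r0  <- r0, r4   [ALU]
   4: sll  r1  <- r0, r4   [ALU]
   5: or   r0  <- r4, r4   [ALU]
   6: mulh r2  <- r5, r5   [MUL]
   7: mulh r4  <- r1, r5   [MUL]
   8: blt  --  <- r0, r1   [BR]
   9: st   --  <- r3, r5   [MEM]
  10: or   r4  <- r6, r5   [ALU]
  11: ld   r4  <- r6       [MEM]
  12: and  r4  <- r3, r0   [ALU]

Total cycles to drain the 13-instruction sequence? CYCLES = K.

c0: i0&i1 and+or  2-wide
c1: i2&i3 blt+sub  2-wide
c2: i4&i5 sll+or  2-wide
c3: i6 mulh  no-port MUL/MUL
c4: i7 mulh  no-port MUL/BR
c5: i8&i9 blt+st  2-wide
c6: i10 or  WAW r4
c7: i11 ld  WAW r4
c8: i12 and  tail

CYCLES = 9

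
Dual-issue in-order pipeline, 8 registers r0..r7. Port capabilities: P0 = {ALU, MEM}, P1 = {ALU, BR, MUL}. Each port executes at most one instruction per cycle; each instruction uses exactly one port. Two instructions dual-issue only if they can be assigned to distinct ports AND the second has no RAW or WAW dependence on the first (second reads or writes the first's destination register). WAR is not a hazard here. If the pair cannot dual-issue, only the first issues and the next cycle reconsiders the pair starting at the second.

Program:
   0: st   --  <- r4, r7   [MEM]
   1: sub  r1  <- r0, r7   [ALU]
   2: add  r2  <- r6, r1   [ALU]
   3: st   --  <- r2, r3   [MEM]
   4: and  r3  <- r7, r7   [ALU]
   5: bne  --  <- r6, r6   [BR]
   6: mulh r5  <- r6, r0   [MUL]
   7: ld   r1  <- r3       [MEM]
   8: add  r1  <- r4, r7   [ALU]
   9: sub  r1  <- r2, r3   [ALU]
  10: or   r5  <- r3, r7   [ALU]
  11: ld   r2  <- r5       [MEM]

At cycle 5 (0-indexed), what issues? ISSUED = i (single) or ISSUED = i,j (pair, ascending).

ISSUED = 8

c0: i0&i1 st.MEM sub.ALU  dual
c1: i2 add.ALU  RAW r2
c2: i3&i4 st.MEM and.ALU  dual
c3: i5 bne.BR  no-port BR/MUL
c4: i6&i7 mulh.MUL ld.MEM  dual
c5: i8 add.ALU  WAW r1
c6: i9&i10 sub.ALU or.ALU  dual
c7: i11 ld.MEM  tail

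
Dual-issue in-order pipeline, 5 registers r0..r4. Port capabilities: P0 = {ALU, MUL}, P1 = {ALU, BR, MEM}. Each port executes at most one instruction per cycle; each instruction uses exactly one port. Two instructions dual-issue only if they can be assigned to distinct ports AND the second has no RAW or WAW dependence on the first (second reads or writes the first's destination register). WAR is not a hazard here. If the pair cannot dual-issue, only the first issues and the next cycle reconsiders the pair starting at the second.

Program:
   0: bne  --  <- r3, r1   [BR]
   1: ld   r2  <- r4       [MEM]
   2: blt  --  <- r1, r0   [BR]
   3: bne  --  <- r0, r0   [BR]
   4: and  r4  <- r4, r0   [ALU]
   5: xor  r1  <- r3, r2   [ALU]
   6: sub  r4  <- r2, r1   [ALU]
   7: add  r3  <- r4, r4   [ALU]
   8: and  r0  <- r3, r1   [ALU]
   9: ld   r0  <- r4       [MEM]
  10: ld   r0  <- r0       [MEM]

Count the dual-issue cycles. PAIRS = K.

PAIRS = 1

  cy0 -> i0 (bne) no-port BR/MEM
  cy1 -> i1 (ld) no-port MEM/BR
  cy2 -> i2 (blt) no-port BR/BR
  cy3 -> i3,i4 (bne/and) dual
  cy4 -> i5 (xor) RAW r1
  cy5 -> i6 (sub) RAW r4
  cy6 -> i7 (add) RAW r3
  cy7 -> i8 (and) WAW r0
  cy8 -> i9 (ld) no-port MEM/MEM
  cy9 -> i10 (ld) tail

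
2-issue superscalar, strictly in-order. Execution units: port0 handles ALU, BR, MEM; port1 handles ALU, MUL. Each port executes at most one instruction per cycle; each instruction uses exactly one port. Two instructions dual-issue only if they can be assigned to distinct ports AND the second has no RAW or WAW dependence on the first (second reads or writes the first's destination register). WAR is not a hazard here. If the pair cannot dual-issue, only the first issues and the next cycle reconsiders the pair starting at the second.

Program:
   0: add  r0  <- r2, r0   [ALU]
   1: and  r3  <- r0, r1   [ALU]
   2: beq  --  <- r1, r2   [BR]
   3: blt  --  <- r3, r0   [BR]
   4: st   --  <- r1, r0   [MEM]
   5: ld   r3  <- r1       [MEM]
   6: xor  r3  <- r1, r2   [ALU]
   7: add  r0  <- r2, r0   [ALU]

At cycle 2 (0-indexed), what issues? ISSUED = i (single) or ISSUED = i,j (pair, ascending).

ISSUED = 3

c0: i0 add.ALU  RAW r0
c1: i1/i2 and.ALU/beq.BR  pair
c2: i3 blt.BR  no-port BR/MEM
c3: i4 st.MEM  no-port MEM/MEM
c4: i5 ld.MEM  WAW r3
c5: i6/i7 xor.ALU/add.ALU  pair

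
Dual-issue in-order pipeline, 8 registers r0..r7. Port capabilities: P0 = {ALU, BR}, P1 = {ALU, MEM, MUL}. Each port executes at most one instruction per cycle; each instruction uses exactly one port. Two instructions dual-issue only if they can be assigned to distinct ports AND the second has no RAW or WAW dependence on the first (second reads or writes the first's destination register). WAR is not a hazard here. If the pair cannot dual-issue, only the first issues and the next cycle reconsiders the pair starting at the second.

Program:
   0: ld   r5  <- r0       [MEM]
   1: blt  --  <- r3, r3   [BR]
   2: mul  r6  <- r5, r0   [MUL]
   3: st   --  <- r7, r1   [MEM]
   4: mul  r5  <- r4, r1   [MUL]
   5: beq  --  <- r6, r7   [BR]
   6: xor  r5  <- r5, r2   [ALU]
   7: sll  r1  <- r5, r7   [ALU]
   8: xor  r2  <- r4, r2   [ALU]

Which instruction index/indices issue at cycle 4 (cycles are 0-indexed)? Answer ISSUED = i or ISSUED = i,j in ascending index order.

ISSUED = 6

t=0 i0+i1:ld.MEM/blt.BR ; 2-wide
t=1 i2:mul.MUL ; no-port MUL/MEM
t=2 i3:st.MEM ; no-port MEM/MUL
t=3 i4+i5:mul.MUL/beq.BR ; 2-wide
t=4 i6:xor.ALU ; RAW r5
t=5 i7+i8:sll.ALU/xor.ALU ; 2-wide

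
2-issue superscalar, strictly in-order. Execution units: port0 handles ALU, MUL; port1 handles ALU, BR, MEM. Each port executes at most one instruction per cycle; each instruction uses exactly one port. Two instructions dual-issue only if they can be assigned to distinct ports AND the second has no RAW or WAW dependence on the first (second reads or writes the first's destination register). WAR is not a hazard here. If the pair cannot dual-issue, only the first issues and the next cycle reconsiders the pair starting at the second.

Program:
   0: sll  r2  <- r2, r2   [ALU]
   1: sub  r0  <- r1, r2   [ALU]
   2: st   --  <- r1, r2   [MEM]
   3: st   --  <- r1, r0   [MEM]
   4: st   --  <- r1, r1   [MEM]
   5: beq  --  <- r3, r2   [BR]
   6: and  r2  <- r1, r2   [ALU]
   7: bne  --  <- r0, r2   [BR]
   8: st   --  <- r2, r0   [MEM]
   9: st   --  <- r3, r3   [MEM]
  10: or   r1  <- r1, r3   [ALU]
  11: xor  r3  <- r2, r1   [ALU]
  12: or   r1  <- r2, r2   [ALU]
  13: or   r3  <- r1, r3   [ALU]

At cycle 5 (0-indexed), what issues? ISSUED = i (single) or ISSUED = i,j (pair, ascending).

ISSUED = 7

#0 head=0: sll.ALU i0 RAW r2
#1 head=1: sub.ALU+st.MEM i1+i2 2-wide
#2 head=3: st.MEM i3 no-port MEM/MEM
#3 head=4: st.MEM i4 no-port MEM/BR
#4 head=5: beq.BR+and.ALU i5+i6 2-wide
#5 head=7: bne.BR i7 no-port BR/MEM
#6 head=8: st.MEM i8 no-port MEM/MEM
#7 head=9: st.MEM+or.ALU i9+i10 2-wide
#8 head=11: xor.ALU+or.ALU i11+i12 2-wide
#9 head=13: or.ALU i13 tail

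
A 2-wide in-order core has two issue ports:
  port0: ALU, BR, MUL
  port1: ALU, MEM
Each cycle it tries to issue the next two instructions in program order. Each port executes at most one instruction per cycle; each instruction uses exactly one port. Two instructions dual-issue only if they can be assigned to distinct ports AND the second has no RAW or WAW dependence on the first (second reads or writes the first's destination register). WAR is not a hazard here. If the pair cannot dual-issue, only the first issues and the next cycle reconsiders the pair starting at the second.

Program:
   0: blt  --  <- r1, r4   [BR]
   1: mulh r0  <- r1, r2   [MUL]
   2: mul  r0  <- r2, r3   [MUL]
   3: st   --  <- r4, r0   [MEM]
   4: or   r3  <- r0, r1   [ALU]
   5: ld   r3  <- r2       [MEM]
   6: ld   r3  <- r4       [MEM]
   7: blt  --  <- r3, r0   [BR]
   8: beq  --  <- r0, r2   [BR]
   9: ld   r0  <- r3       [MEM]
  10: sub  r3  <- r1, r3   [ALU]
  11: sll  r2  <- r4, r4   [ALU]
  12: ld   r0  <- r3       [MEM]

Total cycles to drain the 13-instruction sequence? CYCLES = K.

CYCLES = 10

#0 head=0: blt.BR i0 no-port BR/MUL
#1 head=1: mulh.MUL i1 no-port MUL/MUL
#2 head=2: mul.MUL i2 RAW r0
#3 head=3: st.MEM+or.ALU i3,i4 pair
#4 head=5: ld.MEM i5 no-port MEM/MEM
#5 head=6: ld.MEM i6 RAW r3
#6 head=7: blt.BR i7 no-port BR/BR
#7 head=8: beq.BR+ld.MEM i8,i9 pair
#8 head=10: sub.ALU+sll.ALU i10,i11 pair
#9 head=12: ld.MEM i12 tail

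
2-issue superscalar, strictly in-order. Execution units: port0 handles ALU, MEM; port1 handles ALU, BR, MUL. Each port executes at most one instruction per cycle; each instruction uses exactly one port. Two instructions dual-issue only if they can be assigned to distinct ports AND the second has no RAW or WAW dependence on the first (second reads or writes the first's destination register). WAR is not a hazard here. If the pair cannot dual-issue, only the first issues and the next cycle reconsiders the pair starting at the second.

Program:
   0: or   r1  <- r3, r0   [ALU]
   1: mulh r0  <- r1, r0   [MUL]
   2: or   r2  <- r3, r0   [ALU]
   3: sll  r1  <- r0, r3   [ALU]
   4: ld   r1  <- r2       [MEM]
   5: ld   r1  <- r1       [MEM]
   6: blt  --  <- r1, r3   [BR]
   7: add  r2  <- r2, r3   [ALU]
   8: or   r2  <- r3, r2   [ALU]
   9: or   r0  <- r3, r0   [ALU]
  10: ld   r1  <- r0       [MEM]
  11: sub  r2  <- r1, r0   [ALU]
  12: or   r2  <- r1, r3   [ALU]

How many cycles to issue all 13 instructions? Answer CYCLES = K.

CYCLES = 10

0. or @i0  | RAW r1
1. mulh @i1  | RAW r0
2. or/sll @i2+i3  | pair
3. ld @i4  | no-port MEM/MEM
4. ld @i5  | RAW r1
5. blt/add @i6+i7  | pair
6. or/or @i8+i9  | pair
7. ld @i10  | RAW r1
8. sub @i11  | WAW r2
9. or @i12  | tail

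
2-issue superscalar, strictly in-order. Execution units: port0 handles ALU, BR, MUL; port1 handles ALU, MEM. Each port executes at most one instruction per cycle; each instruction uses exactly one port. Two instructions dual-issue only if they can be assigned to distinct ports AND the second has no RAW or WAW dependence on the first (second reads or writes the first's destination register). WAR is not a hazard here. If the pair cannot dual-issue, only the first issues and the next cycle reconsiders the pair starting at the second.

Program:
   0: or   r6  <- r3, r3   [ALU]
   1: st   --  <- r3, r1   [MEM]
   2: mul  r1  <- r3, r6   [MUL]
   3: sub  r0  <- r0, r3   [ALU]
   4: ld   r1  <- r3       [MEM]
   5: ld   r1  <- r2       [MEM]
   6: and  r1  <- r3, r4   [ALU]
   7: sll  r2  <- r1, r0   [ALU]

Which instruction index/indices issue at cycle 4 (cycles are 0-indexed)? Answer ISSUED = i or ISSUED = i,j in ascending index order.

ISSUED = 6

c0: i0,i1 or;st  pair
c1: i2,i3 mul;sub  pair
c2: i4 ld  no-port MEM/MEM
c3: i5 ld  WAW r1
c4: i6 and  RAW r1
c5: i7 sll  tail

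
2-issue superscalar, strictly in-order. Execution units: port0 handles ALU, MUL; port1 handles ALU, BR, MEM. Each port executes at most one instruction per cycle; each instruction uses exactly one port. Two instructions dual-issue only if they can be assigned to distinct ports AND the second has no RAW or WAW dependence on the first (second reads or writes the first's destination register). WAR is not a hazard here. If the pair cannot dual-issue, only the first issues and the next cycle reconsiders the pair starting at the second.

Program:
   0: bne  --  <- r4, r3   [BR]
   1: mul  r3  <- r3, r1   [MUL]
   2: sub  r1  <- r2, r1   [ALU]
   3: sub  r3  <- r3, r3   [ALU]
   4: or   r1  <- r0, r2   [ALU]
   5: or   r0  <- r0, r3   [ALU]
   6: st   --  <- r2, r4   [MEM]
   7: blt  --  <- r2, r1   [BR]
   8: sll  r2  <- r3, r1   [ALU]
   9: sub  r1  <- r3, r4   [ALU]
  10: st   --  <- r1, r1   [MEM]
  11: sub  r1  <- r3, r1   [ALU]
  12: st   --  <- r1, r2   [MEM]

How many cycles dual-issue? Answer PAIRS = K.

PAIRS = 5

#0 head=0: bne.BR mul.MUL i0/i1 2-wide
#1 head=2: sub.ALU sub.ALU i2/i3 2-wide
#2 head=4: or.ALU or.ALU i4/i5 2-wide
#3 head=6: st.MEM i6 no-port MEM/BR
#4 head=7: blt.BR sll.ALU i7/i8 2-wide
#5 head=9: sub.ALU i9 RAW r1
#6 head=10: st.MEM sub.ALU i10/i11 2-wide
#7 head=12: st.MEM i12 tail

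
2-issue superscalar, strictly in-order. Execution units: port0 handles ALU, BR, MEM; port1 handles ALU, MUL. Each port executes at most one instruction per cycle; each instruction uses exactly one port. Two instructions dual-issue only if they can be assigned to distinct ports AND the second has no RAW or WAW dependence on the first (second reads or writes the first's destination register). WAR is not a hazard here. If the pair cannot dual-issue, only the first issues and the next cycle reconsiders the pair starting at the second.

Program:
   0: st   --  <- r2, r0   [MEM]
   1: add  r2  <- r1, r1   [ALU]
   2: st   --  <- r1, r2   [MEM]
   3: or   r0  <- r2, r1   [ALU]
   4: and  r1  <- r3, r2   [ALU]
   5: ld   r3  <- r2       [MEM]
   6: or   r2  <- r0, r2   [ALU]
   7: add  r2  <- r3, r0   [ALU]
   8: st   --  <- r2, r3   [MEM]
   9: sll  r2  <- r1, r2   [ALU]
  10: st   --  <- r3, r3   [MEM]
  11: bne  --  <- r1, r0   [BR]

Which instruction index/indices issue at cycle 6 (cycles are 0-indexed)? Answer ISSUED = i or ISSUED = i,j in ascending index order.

c0: i0&i1 st.MEM;add.ALU  pair
c1: i2&i3 st.MEM;or.ALU  pair
c2: i4&i5 and.ALU;ld.MEM  pair
c3: i6 or.ALU  WAW r2
c4: i7 add.ALU  RAW r2
c5: i8&i9 st.MEM;sll.ALU  pair
c6: i10 st.MEM  no-port MEM/BR
c7: i11 bne.BR  tail

ISSUED = 10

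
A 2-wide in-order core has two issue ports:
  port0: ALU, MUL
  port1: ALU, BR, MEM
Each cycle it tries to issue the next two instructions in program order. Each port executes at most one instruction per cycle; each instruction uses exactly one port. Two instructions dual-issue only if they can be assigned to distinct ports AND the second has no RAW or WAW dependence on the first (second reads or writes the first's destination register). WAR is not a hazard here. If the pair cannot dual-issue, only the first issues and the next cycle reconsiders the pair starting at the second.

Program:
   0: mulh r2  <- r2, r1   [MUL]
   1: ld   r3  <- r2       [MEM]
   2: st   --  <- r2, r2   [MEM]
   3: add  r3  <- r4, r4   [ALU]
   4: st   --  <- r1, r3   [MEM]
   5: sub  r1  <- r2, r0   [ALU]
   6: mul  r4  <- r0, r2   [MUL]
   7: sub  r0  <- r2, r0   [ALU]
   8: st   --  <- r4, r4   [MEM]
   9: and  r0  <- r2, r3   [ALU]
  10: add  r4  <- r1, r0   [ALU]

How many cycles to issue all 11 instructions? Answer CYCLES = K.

CYCLES = 7

[0] i0  mulh.MUL  -- RAW r2
[1] i1  ld.MEM  -- no-port MEM/MEM
[2] i2&i3  st.MEM add.ALU  -- dual
[3] i4&i5  st.MEM sub.ALU  -- dual
[4] i6&i7  mul.MUL sub.ALU  -- dual
[5] i8&i9  st.MEM and.ALU  -- dual
[6] i10  add.ALU  -- tail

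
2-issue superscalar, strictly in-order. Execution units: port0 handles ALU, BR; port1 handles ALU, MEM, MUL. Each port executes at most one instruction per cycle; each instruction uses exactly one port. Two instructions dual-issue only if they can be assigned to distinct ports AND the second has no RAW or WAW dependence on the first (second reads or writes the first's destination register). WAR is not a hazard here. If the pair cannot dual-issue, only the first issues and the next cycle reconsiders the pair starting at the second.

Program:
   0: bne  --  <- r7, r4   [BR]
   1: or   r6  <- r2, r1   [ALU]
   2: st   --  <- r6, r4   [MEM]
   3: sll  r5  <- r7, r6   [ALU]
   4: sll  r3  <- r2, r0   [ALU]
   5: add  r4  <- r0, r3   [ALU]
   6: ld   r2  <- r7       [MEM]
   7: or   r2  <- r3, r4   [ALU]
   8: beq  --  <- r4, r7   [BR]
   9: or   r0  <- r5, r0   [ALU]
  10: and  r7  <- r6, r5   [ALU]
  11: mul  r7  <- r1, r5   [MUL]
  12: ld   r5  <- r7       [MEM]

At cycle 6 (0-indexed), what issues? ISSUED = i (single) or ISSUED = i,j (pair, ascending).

[0] i0,i1  bne.BR/or.ALU  -- pair
[1] i2,i3  st.MEM/sll.ALU  -- pair
[2] i4  sll.ALU  -- RAW r3
[3] i5,i6  add.ALU/ld.MEM  -- pair
[4] i7,i8  or.ALU/beq.BR  -- pair
[5] i9,i10  or.ALU/and.ALU  -- pair
[6] i11  mul.MUL  -- no-port MUL/MEM
[7] i12  ld.MEM  -- tail

ISSUED = 11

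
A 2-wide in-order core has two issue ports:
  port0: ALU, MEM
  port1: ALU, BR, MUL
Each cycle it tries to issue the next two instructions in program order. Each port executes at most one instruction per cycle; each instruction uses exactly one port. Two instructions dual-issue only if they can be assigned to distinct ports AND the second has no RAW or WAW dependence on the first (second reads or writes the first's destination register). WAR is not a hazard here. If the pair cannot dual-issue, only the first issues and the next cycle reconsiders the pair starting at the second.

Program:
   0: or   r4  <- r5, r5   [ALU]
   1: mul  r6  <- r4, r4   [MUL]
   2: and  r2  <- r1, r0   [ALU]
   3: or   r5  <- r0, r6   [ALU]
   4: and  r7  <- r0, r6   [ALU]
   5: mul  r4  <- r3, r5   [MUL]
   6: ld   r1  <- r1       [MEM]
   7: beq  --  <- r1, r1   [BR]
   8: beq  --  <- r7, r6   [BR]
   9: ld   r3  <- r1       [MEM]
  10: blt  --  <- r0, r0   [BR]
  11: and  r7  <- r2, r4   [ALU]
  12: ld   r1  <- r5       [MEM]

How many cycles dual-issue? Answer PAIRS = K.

[0] i0  or  -- RAW r4
[1] i1/i2  mul/and  -- pair
[2] i3/i4  or/and  -- pair
[3] i5/i6  mul/ld  -- pair
[4] i7  beq  -- no-port BR/BR
[5] i8/i9  beq/ld  -- pair
[6] i10/i11  blt/and  -- pair
[7] i12  ld  -- tail

PAIRS = 5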